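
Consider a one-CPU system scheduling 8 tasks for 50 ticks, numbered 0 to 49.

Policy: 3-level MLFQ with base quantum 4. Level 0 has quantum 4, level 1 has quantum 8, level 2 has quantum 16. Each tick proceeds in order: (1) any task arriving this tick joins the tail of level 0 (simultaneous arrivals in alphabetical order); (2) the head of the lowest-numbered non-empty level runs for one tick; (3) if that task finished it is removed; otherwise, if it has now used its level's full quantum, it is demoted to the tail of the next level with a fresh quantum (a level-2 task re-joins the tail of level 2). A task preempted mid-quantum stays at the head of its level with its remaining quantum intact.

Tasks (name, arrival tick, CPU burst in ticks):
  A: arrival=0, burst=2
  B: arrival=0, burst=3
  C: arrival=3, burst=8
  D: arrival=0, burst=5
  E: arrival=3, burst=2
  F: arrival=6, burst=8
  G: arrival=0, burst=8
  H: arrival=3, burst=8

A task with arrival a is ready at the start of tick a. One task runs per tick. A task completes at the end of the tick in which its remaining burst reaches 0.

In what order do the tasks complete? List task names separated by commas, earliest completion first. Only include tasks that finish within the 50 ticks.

completion order = A, B, E, D, G, C, H, F

t=0: L0/L1/L2 = ABDG/-/- → run A
t=1: L0/L1/L2 = ABDG/-/- → run A
t=2: L0/L1/L2 = BDG/-/- → run B
t=3: L0/L1/L2 = BDGCEH/-/- → run B
t=4: L0/L1/L2 = BDGCEH/-/- → run B
t=5: L0/L1/L2 = DGCEH/-/- → run D
t=6: L0/L1/L2 = DGCEHF/-/- → run D
t=7: L0/L1/L2 = DGCEHF/-/- → run D
t=8: L0/L1/L2 = DGCEHF/-/- → run D
t=9: L0/L1/L2 = GCEHF/D/- → run G
t=10: L0/L1/L2 = GCEHF/D/- → run G
t=11: L0/L1/L2 = GCEHF/D/- → run G
t=12: L0/L1/L2 = GCEHF/D/- → run G
t=13: L0/L1/L2 = CEHF/DG/- → run C
t=14: L0/L1/L2 = CEHF/DG/- → run C
t=15: L0/L1/L2 = CEHF/DG/- → run C
t=16: L0/L1/L2 = CEHF/DG/- → run C
t=17: L0/L1/L2 = EHF/DGC/- → run E
t=18: L0/L1/L2 = EHF/DGC/- → run E
t=19: L0/L1/L2 = HF/DGC/- → run H
t=20: L0/L1/L2 = HF/DGC/- → run H
t=21: L0/L1/L2 = HF/DGC/- → run H
t=22: L0/L1/L2 = HF/DGC/- → run H
t=23: L0/L1/L2 = F/DGCH/- → run F
t=24: L0/L1/L2 = F/DGCH/- → run F
t=25: L0/L1/L2 = F/DGCH/- → run F
t=26: L0/L1/L2 = F/DGCH/- → run F
t=27: L0/L1/L2 = -/DGCHF/- → run D
t=28: L0/L1/L2 = -/GCHF/- → run G
t=29: L0/L1/L2 = -/GCHF/- → run G
t=30: L0/L1/L2 = -/GCHF/- → run G
t=31: L0/L1/L2 = -/GCHF/- → run G
t=32: L0/L1/L2 = -/CHF/- → run C
t=33: L0/L1/L2 = -/CHF/- → run C
t=34: L0/L1/L2 = -/CHF/- → run C
t=35: L0/L1/L2 = -/CHF/- → run C
t=36: L0/L1/L2 = -/HF/- → run H
t=37: L0/L1/L2 = -/HF/- → run H
t=38: L0/L1/L2 = -/HF/- → run H
t=39: L0/L1/L2 = -/HF/- → run H
t=40: L0/L1/L2 = -/F/- → run F
t=41: L0/L1/L2 = -/F/- → run F
t=42: L0/L1/L2 = -/F/- → run F
t=43: L0/L1/L2 = -/F/- → run F
t=44: (idle)
t=45: (idle)
t=46: (idle)
t=47: (idle)
t=48: (idle)
t=49: (idle)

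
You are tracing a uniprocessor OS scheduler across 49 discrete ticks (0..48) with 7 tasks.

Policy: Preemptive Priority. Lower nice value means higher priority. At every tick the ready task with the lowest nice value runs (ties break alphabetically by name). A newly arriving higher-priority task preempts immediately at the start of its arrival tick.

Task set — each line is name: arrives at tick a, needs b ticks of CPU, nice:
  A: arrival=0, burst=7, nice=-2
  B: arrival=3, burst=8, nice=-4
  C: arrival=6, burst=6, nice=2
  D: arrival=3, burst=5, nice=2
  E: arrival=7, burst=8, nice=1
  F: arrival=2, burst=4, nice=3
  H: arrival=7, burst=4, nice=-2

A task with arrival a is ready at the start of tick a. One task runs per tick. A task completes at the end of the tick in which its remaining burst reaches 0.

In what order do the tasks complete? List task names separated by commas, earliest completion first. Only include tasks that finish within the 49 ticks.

t=0: ready={A} → run A
t=1: ready={A} → run A
t=2: ready={A,F} → run A
t=3: ready={A,B,D,F} → run B
t=4: ready={A,B,D,F} → run B
t=5: ready={A,B,D,F} → run B
t=6: ready={A,B,C,D,F} → run B
t=7: ready={A,B,C,D,E,F,H} → run B
t=8: ready={A,B,C,D,E,F,H} → run B
t=9: ready={A,B,C,D,E,F,H} → run B
t=10: ready={A,B,C,D,E,F,H} → run B
t=11: ready={A,C,D,E,F,H} → run A
t=12: ready={A,C,D,E,F,H} → run A
t=13: ready={A,C,D,E,F,H} → run A
t=14: ready={A,C,D,E,F,H} → run A
t=15: ready={C,D,E,F,H} → run H
t=16: ready={C,D,E,F,H} → run H
t=17: ready={C,D,E,F,H} → run H
t=18: ready={C,D,E,F,H} → run H
t=19: ready={C,D,E,F} → run E
t=20: ready={C,D,E,F} → run E
t=21: ready={C,D,E,F} → run E
t=22: ready={C,D,E,F} → run E
t=23: ready={C,D,E,F} → run E
t=24: ready={C,D,E,F} → run E
t=25: ready={C,D,E,F} → run E
t=26: ready={C,D,E,F} → run E
t=27: ready={C,D,F} → run C
t=28: ready={C,D,F} → run C
t=29: ready={C,D,F} → run C
t=30: ready={C,D,F} → run C
t=31: ready={C,D,F} → run C
t=32: ready={C,D,F} → run C
t=33: ready={D,F} → run D
t=34: ready={D,F} → run D
t=35: ready={D,F} → run D
t=36: ready={D,F} → run D
t=37: ready={D,F} → run D
t=38: ready={F} → run F
t=39: ready={F} → run F
t=40: ready={F} → run F
t=41: ready={F} → run F
t=42: (idle)
t=43: (idle)
t=44: (idle)
t=45: (idle)
t=46: (idle)
t=47: (idle)
t=48: (idle)

completion order = B, A, H, E, C, D, F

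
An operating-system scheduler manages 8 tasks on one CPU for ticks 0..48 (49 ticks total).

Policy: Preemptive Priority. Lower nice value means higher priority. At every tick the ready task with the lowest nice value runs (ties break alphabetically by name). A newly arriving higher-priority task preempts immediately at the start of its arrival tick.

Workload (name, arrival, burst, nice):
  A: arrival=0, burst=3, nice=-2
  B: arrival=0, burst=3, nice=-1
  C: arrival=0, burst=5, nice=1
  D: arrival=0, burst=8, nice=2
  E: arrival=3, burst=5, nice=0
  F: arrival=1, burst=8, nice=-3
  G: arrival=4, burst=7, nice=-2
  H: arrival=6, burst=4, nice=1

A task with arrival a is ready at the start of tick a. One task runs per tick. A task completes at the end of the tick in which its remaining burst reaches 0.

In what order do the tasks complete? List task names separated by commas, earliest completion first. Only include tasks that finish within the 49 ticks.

completion order = F, A, G, B, E, C, H, D

t=0: ready={A,B,C,D} → run A
t=1: ready={A,B,C,D,F} → run F
t=2: ready={A,B,C,D,F} → run F
t=3: ready={A,B,C,D,E,F} → run F
t=4: ready={A,B,C,D,E,F,G} → run F
t=5: ready={A,B,C,D,E,F,G} → run F
t=6: ready={A,B,C,D,E,F,G,H} → run F
t=7: ready={A,B,C,D,E,F,G,H} → run F
t=8: ready={A,B,C,D,E,F,G,H} → run F
t=9: ready={A,B,C,D,E,G,H} → run A
t=10: ready={A,B,C,D,E,G,H} → run A
t=11: ready={B,C,D,E,G,H} → run G
t=12: ready={B,C,D,E,G,H} → run G
t=13: ready={B,C,D,E,G,H} → run G
t=14: ready={B,C,D,E,G,H} → run G
t=15: ready={B,C,D,E,G,H} → run G
t=16: ready={B,C,D,E,G,H} → run G
t=17: ready={B,C,D,E,G,H} → run G
t=18: ready={B,C,D,E,H} → run B
t=19: ready={B,C,D,E,H} → run B
t=20: ready={B,C,D,E,H} → run B
t=21: ready={C,D,E,H} → run E
t=22: ready={C,D,E,H} → run E
t=23: ready={C,D,E,H} → run E
t=24: ready={C,D,E,H} → run E
t=25: ready={C,D,E,H} → run E
t=26: ready={C,D,H} → run C
t=27: ready={C,D,H} → run C
t=28: ready={C,D,H} → run C
t=29: ready={C,D,H} → run C
t=30: ready={C,D,H} → run C
t=31: ready={D,H} → run H
t=32: ready={D,H} → run H
t=33: ready={D,H} → run H
t=34: ready={D,H} → run H
t=35: ready={D} → run D
t=36: ready={D} → run D
t=37: ready={D} → run D
t=38: ready={D} → run D
t=39: ready={D} → run D
t=40: ready={D} → run D
t=41: ready={D} → run D
t=42: ready={D} → run D
t=43: (idle)
t=44: (idle)
t=45: (idle)
t=46: (idle)
t=47: (idle)
t=48: (idle)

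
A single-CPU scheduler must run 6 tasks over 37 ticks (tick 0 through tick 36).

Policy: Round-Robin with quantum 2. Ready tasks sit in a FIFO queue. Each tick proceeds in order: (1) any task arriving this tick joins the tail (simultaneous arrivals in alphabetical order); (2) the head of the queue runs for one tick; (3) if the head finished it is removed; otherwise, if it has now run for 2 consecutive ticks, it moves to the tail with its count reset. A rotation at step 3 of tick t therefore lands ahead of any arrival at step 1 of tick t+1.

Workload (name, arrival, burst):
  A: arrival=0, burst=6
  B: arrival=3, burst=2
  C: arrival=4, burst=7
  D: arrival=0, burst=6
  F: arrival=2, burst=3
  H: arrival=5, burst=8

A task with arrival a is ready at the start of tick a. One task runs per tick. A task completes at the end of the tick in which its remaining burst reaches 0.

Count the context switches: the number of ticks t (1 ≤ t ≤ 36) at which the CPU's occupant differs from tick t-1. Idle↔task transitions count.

t=0: queue=[A,D] q_used=0 → run A
t=1: queue=[A,D] q_used=1 → run A
t=2: queue=[D,A,F] q_used=0 → run D
t=3: queue=[D,A,F,B] q_used=1 → run D
t=4: queue=[A,F,B,D,C] q_used=0 → run A
t=5: queue=[A,F,B,D,C,H] q_used=1 → run A
t=6: queue=[F,B,D,C,H,A] q_used=0 → run F
t=7: queue=[F,B,D,C,H,A] q_used=1 → run F
t=8: queue=[B,D,C,H,A,F] q_used=0 → run B
t=9: queue=[B,D,C,H,A,F] q_used=1 → run B
t=10: queue=[D,C,H,A,F] q_used=0 → run D
t=11: queue=[D,C,H,A,F] q_used=1 → run D
t=12: queue=[C,H,A,F,D] q_used=0 → run C
t=13: queue=[C,H,A,F,D] q_used=1 → run C
t=14: queue=[H,A,F,D,C] q_used=0 → run H
t=15: queue=[H,A,F,D,C] q_used=1 → run H
t=16: queue=[A,F,D,C,H] q_used=0 → run A
t=17: queue=[A,F,D,C,H] q_used=1 → run A
t=18: queue=[F,D,C,H] q_used=0 → run F
t=19: queue=[D,C,H] q_used=0 → run D
t=20: queue=[D,C,H] q_used=1 → run D
t=21: queue=[C,H] q_used=0 → run C
t=22: queue=[C,H] q_used=1 → run C
t=23: queue=[H,C] q_used=0 → run H
t=24: queue=[H,C] q_used=1 → run H
t=25: queue=[C,H] q_used=0 → run C
t=26: queue=[C,H] q_used=1 → run C
t=27: queue=[H,C] q_used=0 → run H
t=28: queue=[H,C] q_used=1 → run H
t=29: queue=[C,H] q_used=0 → run C
t=30: queue=[H] q_used=0 → run H
t=31: queue=[H] q_used=1 → run H
t=32: (idle)
t=33: (idle)
t=34: (idle)
t=35: (idle)
t=36: (idle)

context switches = 17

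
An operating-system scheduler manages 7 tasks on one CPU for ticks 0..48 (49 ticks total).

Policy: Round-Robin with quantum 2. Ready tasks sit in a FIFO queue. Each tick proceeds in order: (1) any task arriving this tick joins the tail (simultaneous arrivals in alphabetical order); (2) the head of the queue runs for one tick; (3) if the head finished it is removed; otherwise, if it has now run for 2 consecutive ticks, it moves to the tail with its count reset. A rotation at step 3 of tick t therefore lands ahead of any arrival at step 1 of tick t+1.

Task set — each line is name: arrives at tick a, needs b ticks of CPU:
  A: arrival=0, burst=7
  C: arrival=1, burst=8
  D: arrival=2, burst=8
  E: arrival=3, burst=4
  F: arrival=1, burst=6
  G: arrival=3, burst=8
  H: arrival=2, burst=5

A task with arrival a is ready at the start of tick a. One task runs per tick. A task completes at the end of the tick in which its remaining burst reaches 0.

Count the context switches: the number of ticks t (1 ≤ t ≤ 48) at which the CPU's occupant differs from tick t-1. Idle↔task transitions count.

context switches = 24

t=0: queue=[A] q_used=0 → run A
t=1: queue=[A,C,F] q_used=1 → run A
t=2: queue=[C,F,A,D,H] q_used=0 → run C
t=3: queue=[C,F,A,D,H,E,G] q_used=1 → run C
t=4: queue=[F,A,D,H,E,G,C] q_used=0 → run F
t=5: queue=[F,A,D,H,E,G,C] q_used=1 → run F
t=6: queue=[A,D,H,E,G,C,F] q_used=0 → run A
t=7: queue=[A,D,H,E,G,C,F] q_used=1 → run A
t=8: queue=[D,H,E,G,C,F,A] q_used=0 → run D
t=9: queue=[D,H,E,G,C,F,A] q_used=1 → run D
t=10: queue=[H,E,G,C,F,A,D] q_used=0 → run H
t=11: queue=[H,E,G,C,F,A,D] q_used=1 → run H
t=12: queue=[E,G,C,F,A,D,H] q_used=0 → run E
t=13: queue=[E,G,C,F,A,D,H] q_used=1 → run E
t=14: queue=[G,C,F,A,D,H,E] q_used=0 → run G
t=15: queue=[G,C,F,A,D,H,E] q_used=1 → run G
t=16: queue=[C,F,A,D,H,E,G] q_used=0 → run C
t=17: queue=[C,F,A,D,H,E,G] q_used=1 → run C
t=18: queue=[F,A,D,H,E,G,C] q_used=0 → run F
t=19: queue=[F,A,D,H,E,G,C] q_used=1 → run F
t=20: queue=[A,D,H,E,G,C,F] q_used=0 → run A
t=21: queue=[A,D,H,E,G,C,F] q_used=1 → run A
t=22: queue=[D,H,E,G,C,F,A] q_used=0 → run D
t=23: queue=[D,H,E,G,C,F,A] q_used=1 → run D
t=24: queue=[H,E,G,C,F,A,D] q_used=0 → run H
t=25: queue=[H,E,G,C,F,A,D] q_used=1 → run H
t=26: queue=[E,G,C,F,A,D,H] q_used=0 → run E
t=27: queue=[E,G,C,F,A,D,H] q_used=1 → run E
t=28: queue=[G,C,F,A,D,H] q_used=0 → run G
t=29: queue=[G,C,F,A,D,H] q_used=1 → run G
t=30: queue=[C,F,A,D,H,G] q_used=0 → run C
t=31: queue=[C,F,A,D,H,G] q_used=1 → run C
t=32: queue=[F,A,D,H,G,C] q_used=0 → run F
t=33: queue=[F,A,D,H,G,C] q_used=1 → run F
t=34: queue=[A,D,H,G,C] q_used=0 → run A
t=35: queue=[D,H,G,C] q_used=0 → run D
t=36: queue=[D,H,G,C] q_used=1 → run D
t=37: queue=[H,G,C,D] q_used=0 → run H
t=38: queue=[G,C,D] q_used=0 → run G
t=39: queue=[G,C,D] q_used=1 → run G
t=40: queue=[C,D,G] q_used=0 → run C
t=41: queue=[C,D,G] q_used=1 → run C
t=42: queue=[D,G] q_used=0 → run D
t=43: queue=[D,G] q_used=1 → run D
t=44: queue=[G] q_used=0 → run G
t=45: queue=[G] q_used=1 → run G
t=46: (idle)
t=47: (idle)
t=48: (idle)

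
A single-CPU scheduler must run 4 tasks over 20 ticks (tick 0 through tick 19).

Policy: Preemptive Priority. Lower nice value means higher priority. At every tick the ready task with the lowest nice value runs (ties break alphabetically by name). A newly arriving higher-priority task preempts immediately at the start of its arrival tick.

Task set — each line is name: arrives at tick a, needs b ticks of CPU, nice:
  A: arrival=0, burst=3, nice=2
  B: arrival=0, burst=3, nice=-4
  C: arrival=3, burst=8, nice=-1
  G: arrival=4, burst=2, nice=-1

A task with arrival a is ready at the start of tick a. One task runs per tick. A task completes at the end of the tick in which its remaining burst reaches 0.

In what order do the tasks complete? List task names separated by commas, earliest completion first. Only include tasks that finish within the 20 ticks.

t=0: ready={A,B} → run B
t=1: ready={A,B} → run B
t=2: ready={A,B} → run B
t=3: ready={A,C} → run C
t=4: ready={A,C,G} → run C
t=5: ready={A,C,G} → run C
t=6: ready={A,C,G} → run C
t=7: ready={A,C,G} → run C
t=8: ready={A,C,G} → run C
t=9: ready={A,C,G} → run C
t=10: ready={A,C,G} → run C
t=11: ready={A,G} → run G
t=12: ready={A,G} → run G
t=13: ready={A} → run A
t=14: ready={A} → run A
t=15: ready={A} → run A
t=16: (idle)
t=17: (idle)
t=18: (idle)
t=19: (idle)

completion order = B, C, G, A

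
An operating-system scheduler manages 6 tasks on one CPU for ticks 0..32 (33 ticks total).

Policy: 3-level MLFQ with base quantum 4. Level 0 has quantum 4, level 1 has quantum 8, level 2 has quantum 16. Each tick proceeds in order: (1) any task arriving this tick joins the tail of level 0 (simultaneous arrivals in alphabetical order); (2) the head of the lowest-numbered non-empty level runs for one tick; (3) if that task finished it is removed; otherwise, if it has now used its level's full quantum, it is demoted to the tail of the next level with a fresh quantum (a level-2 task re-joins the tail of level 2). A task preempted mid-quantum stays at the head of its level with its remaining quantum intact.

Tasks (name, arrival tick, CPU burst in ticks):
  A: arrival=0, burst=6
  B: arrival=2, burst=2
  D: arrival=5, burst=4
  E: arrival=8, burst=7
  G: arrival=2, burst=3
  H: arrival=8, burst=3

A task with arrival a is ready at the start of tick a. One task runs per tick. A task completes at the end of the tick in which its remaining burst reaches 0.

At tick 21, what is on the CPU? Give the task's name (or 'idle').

running at tick 21 = A

t=0: L0/L1/L2 = A/-/- → run A
t=1: L0/L1/L2 = A/-/- → run A
t=2: L0/L1/L2 = ABG/-/- → run A
t=3: L0/L1/L2 = ABG/-/- → run A
t=4: L0/L1/L2 = BG/A/- → run B
t=5: L0/L1/L2 = BGD/A/- → run B
t=6: L0/L1/L2 = GD/A/- → run G
t=7: L0/L1/L2 = GD/A/- → run G
t=8: L0/L1/L2 = GDEH/A/- → run G
t=9: L0/L1/L2 = DEH/A/- → run D
t=10: L0/L1/L2 = DEH/A/- → run D
t=11: L0/L1/L2 = DEH/A/- → run D
t=12: L0/L1/L2 = DEH/A/- → run D
t=13: L0/L1/L2 = EH/A/- → run E
t=14: L0/L1/L2 = EH/A/- → run E
t=15: L0/L1/L2 = EH/A/- → run E
t=16: L0/L1/L2 = EH/A/- → run E
t=17: L0/L1/L2 = H/AE/- → run H
t=18: L0/L1/L2 = H/AE/- → run H
t=19: L0/L1/L2 = H/AE/- → run H
t=20: L0/L1/L2 = -/AE/- → run A
t=21: L0/L1/L2 = -/AE/- → run A
t=22: L0/L1/L2 = -/E/- → run E
t=23: L0/L1/L2 = -/E/- → run E
t=24: L0/L1/L2 = -/E/- → run E
t=25: (idle)
t=26: (idle)
t=27: (idle)
t=28: (idle)
t=29: (idle)
t=30: (idle)
t=31: (idle)
t=32: (idle)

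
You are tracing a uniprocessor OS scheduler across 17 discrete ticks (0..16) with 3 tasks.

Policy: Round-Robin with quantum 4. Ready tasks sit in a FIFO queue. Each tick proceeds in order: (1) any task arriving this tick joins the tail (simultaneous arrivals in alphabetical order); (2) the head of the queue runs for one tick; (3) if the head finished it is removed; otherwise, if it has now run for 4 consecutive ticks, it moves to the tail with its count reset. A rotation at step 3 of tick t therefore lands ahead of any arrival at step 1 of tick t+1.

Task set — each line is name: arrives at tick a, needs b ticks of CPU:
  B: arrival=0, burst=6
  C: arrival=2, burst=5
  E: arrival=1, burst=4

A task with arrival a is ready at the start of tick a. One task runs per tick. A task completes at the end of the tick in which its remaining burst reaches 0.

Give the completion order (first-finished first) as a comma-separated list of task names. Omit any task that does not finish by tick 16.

completion order = E, B, C

t=0: queue=[B] q_used=0 → run B
t=1: queue=[B,E] q_used=1 → run B
t=2: queue=[B,E,C] q_used=2 → run B
t=3: queue=[B,E,C] q_used=3 → run B
t=4: queue=[E,C,B] q_used=0 → run E
t=5: queue=[E,C,B] q_used=1 → run E
t=6: queue=[E,C,B] q_used=2 → run E
t=7: queue=[E,C,B] q_used=3 → run E
t=8: queue=[C,B] q_used=0 → run C
t=9: queue=[C,B] q_used=1 → run C
t=10: queue=[C,B] q_used=2 → run C
t=11: queue=[C,B] q_used=3 → run C
t=12: queue=[B,C] q_used=0 → run B
t=13: queue=[B,C] q_used=1 → run B
t=14: queue=[C] q_used=0 → run C
t=15: (idle)
t=16: (idle)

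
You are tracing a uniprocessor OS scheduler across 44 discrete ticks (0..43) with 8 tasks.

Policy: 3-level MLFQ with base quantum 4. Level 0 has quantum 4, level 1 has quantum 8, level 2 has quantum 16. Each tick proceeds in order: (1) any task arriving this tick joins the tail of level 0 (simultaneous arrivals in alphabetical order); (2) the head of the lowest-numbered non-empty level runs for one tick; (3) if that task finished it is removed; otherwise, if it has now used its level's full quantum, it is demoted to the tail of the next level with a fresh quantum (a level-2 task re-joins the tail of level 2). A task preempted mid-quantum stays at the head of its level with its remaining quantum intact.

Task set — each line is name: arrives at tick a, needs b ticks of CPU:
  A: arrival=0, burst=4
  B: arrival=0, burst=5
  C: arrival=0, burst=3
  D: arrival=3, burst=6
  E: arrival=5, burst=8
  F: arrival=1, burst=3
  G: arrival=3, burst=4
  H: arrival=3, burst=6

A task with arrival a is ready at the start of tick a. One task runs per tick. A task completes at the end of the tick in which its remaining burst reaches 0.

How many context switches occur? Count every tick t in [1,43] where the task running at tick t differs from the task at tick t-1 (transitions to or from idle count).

context switches = 12

t=0: L0/L1/L2 = ABC/-/- → run A
t=1: L0/L1/L2 = ABCF/-/- → run A
t=2: L0/L1/L2 = ABCF/-/- → run A
t=3: L0/L1/L2 = ABCFDGH/-/- → run A
t=4: L0/L1/L2 = BCFDGH/-/- → run B
t=5: L0/L1/L2 = BCFDGHE/-/- → run B
t=6: L0/L1/L2 = BCFDGHE/-/- → run B
t=7: L0/L1/L2 = BCFDGHE/-/- → run B
t=8: L0/L1/L2 = CFDGHE/B/- → run C
t=9: L0/L1/L2 = CFDGHE/B/- → run C
t=10: L0/L1/L2 = CFDGHE/B/- → run C
t=11: L0/L1/L2 = FDGHE/B/- → run F
t=12: L0/L1/L2 = FDGHE/B/- → run F
t=13: L0/L1/L2 = FDGHE/B/- → run F
t=14: L0/L1/L2 = DGHE/B/- → run D
t=15: L0/L1/L2 = DGHE/B/- → run D
t=16: L0/L1/L2 = DGHE/B/- → run D
t=17: L0/L1/L2 = DGHE/B/- → run D
t=18: L0/L1/L2 = GHE/BD/- → run G
t=19: L0/L1/L2 = GHE/BD/- → run G
t=20: L0/L1/L2 = GHE/BD/- → run G
t=21: L0/L1/L2 = GHE/BD/- → run G
t=22: L0/L1/L2 = HE/BD/- → run H
t=23: L0/L1/L2 = HE/BD/- → run H
t=24: L0/L1/L2 = HE/BD/- → run H
t=25: L0/L1/L2 = HE/BD/- → run H
t=26: L0/L1/L2 = E/BDH/- → run E
t=27: L0/L1/L2 = E/BDH/- → run E
t=28: L0/L1/L2 = E/BDH/- → run E
t=29: L0/L1/L2 = E/BDH/- → run E
t=30: L0/L1/L2 = -/BDHE/- → run B
t=31: L0/L1/L2 = -/DHE/- → run D
t=32: L0/L1/L2 = -/DHE/- → run D
t=33: L0/L1/L2 = -/HE/- → run H
t=34: L0/L1/L2 = -/HE/- → run H
t=35: L0/L1/L2 = -/E/- → run E
t=36: L0/L1/L2 = -/E/- → run E
t=37: L0/L1/L2 = -/E/- → run E
t=38: L0/L1/L2 = -/E/- → run E
t=39: (idle)
t=40: (idle)
t=41: (idle)
t=42: (idle)
t=43: (idle)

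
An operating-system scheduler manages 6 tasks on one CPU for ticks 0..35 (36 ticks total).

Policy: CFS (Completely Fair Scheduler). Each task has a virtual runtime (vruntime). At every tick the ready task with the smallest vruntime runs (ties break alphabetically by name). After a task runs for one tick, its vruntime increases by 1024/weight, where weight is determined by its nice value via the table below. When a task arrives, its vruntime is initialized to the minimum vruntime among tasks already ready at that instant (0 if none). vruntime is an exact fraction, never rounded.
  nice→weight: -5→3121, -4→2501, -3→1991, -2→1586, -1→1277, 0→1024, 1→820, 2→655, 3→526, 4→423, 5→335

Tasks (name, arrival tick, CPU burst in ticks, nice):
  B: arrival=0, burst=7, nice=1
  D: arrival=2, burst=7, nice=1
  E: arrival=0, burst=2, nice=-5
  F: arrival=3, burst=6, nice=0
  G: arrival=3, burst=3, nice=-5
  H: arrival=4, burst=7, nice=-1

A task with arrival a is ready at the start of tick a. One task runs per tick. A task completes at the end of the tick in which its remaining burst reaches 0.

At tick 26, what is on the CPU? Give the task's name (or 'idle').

running at tick 26 = D

t=0: vr[B=0 E=0] → run B
t=1: vr[B=256/205 E=0] → run E
t=2: vr[B=256/205 D=1024/3121 E=1024/3121] → run D
t=3: vr[B=256/205 D=1008896/639805 E=1024/3121 F=1024/3121 G=1024/3121] → run E
t=4: vr[B=256/205 D=1008896/639805 F=1024/3121 G=1024/3121 H=1024/3121] → run F
t=5: vr[B=256/205 D=1008896/639805 F=4145/3121 G=1024/3121 H=1024/3121] → run G
t=6: vr[B=256/205 D=1008896/639805 F=4145/3121 G=2048/3121 H=1024/3121] → run H
t=7: vr[B=256/205 D=1008896/639805 F=4145/3121 G=2048/3121 H=4503552/3985517] → run G
t=8: vr[B=256/205 D=1008896/639805 F=4145/3121 G=3072/3121 H=4503552/3985517] → run G
t=9: vr[B=256/205 D=1008896/639805 F=4145/3121 H=4503552/3985517] → run H
t=10: vr[B=256/205 D=1008896/639805 F=4145/3121 H=7699456/3985517] → run B
t=11: vr[B=512/205 D=1008896/639805 F=4145/3121 H=7699456/3985517] → run F
t=12: vr[B=512/205 D=1008896/639805 F=7266/3121 H=7699456/3985517] → run D
t=13: vr[B=512/205 D=1807872/639805 F=7266/3121 H=7699456/3985517] → run H
t=14: vr[B=512/205 D=1807872/639805 F=7266/3121 H=10895360/3985517] → run F
t=15: vr[B=512/205 D=1807872/639805 F=10387/3121 H=10895360/3985517] → run B
t=16: vr[B=768/205 D=1807872/639805 F=10387/3121 H=10895360/3985517] → run H
t=17: vr[B=768/205 D=1807872/639805 F=10387/3121 H=14091264/3985517] → run D
t=18: vr[B=768/205 D=2606848/639805 F=10387/3121 H=14091264/3985517] → run F
t=19: vr[B=768/205 D=2606848/639805 F=13508/3121 H=14091264/3985517] → run H
t=20: vr[B=768/205 D=2606848/639805 F=13508/3121 H=17287168/3985517] → run B
t=21: vr[B=1024/205 D=2606848/639805 F=13508/3121 H=17287168/3985517] → run D
t=22: vr[B=1024/205 D=3405824/639805 F=13508/3121 H=17287168/3985517] → run F
t=23: vr[B=1024/205 D=3405824/639805 F=16629/3121 H=17287168/3985517] → run H
t=24: vr[B=1024/205 D=3405824/639805 F=16629/3121 H=20483072/3985517] → run B
t=25: vr[B=256/41 D=3405824/639805 F=16629/3121 H=20483072/3985517] → run H
t=26: vr[B=256/41 D=3405824/639805 F=16629/3121] → run D
t=27: vr[B=256/41 D=840960/127961 F=16629/3121] → run F
t=28: vr[B=256/41 D=840960/127961] → run B
t=29: vr[B=1536/205 D=840960/127961] → run D
t=30: vr[B=1536/205 D=5003776/639805] → run B
t=31: vr[D=5003776/639805] → run D
t=32: (idle)
t=33: (idle)
t=34: (idle)
t=35: (idle)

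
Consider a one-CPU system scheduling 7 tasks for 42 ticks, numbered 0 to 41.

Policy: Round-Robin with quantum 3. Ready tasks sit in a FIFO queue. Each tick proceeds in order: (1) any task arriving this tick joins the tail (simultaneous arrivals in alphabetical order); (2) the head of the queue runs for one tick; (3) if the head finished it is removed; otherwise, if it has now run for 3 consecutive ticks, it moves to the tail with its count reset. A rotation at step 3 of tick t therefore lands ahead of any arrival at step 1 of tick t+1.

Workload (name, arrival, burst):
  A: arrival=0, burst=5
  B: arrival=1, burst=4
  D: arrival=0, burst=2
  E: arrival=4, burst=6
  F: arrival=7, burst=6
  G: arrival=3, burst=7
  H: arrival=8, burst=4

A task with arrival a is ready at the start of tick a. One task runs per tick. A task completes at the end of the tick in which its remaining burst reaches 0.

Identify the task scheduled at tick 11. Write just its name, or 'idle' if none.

t=0: queue=[A,D] q_used=0 → run A
t=1: queue=[A,D,B] q_used=1 → run A
t=2: queue=[A,D,B] q_used=2 → run A
t=3: queue=[D,B,A,G] q_used=0 → run D
t=4: queue=[D,B,A,G,E] q_used=1 → run D
t=5: queue=[B,A,G,E] q_used=0 → run B
t=6: queue=[B,A,G,E] q_used=1 → run B
t=7: queue=[B,A,G,E,F] q_used=2 → run B
t=8: queue=[A,G,E,F,B,H] q_used=0 → run A
t=9: queue=[A,G,E,F,B,H] q_used=1 → run A
t=10: queue=[G,E,F,B,H] q_used=0 → run G
t=11: queue=[G,E,F,B,H] q_used=1 → run G
t=12: queue=[G,E,F,B,H] q_used=2 → run G
t=13: queue=[E,F,B,H,G] q_used=0 → run E
t=14: queue=[E,F,B,H,G] q_used=1 → run E
t=15: queue=[E,F,B,H,G] q_used=2 → run E
t=16: queue=[F,B,H,G,E] q_used=0 → run F
t=17: queue=[F,B,H,G,E] q_used=1 → run F
t=18: queue=[F,B,H,G,E] q_used=2 → run F
t=19: queue=[B,H,G,E,F] q_used=0 → run B
t=20: queue=[H,G,E,F] q_used=0 → run H
t=21: queue=[H,G,E,F] q_used=1 → run H
t=22: queue=[H,G,E,F] q_used=2 → run H
t=23: queue=[G,E,F,H] q_used=0 → run G
t=24: queue=[G,E,F,H] q_used=1 → run G
t=25: queue=[G,E,F,H] q_used=2 → run G
t=26: queue=[E,F,H,G] q_used=0 → run E
t=27: queue=[E,F,H,G] q_used=1 → run E
t=28: queue=[E,F,H,G] q_used=2 → run E
t=29: queue=[F,H,G] q_used=0 → run F
t=30: queue=[F,H,G] q_used=1 → run F
t=31: queue=[F,H,G] q_used=2 → run F
t=32: queue=[H,G] q_used=0 → run H
t=33: queue=[G] q_used=0 → run G
t=34: (idle)
t=35: (idle)
t=36: (idle)
t=37: (idle)
t=38: (idle)
t=39: (idle)
t=40: (idle)
t=41: (idle)

running at tick 11 = G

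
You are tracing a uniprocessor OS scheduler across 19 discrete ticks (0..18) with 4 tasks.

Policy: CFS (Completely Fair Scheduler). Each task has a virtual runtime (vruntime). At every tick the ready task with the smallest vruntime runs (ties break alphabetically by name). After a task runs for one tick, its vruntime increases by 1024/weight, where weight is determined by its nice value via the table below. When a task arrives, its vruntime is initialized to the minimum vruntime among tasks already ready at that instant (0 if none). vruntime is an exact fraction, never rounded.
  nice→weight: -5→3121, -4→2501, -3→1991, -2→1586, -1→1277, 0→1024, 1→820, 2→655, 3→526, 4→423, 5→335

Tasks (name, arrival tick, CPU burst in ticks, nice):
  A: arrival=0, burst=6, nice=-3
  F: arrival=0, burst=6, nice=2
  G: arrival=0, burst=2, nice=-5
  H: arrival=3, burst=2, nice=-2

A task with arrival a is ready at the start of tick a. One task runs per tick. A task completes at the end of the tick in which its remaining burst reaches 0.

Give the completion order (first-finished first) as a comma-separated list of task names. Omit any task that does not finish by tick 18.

completion order = G, H, A, F

t=0: vr[A=0 F=0 G=0] → run A
t=1: vr[A=1024/1991 F=0 G=0] → run F
t=2: vr[A=1024/1991 F=1024/655 G=0] → run G
t=3: vr[A=1024/1991 F=1024/655 G=1024/3121 H=1024/3121] → run G
t=4: vr[A=1024/1991 F=1024/655 H=1024/3121] → run H
t=5: vr[A=1024/1991 F=1024/655 H=2409984/2474953] → run A
t=6: vr[A=2048/1991 F=1024/655 H=2409984/2474953] → run H
t=7: vr[A=2048/1991 F=1024/655] → run A
t=8: vr[A=3072/1991 F=1024/655] → run A
t=9: vr[A=4096/1991 F=1024/655] → run F
t=10: vr[A=4096/1991 F=2048/655] → run A
t=11: vr[A=5120/1991 F=2048/655] → run A
t=12: vr[F=2048/655] → run F
t=13: vr[F=3072/655] → run F
t=14: vr[F=4096/655] → run F
t=15: vr[F=1024/131] → run F
t=16: (idle)
t=17: (idle)
t=18: (idle)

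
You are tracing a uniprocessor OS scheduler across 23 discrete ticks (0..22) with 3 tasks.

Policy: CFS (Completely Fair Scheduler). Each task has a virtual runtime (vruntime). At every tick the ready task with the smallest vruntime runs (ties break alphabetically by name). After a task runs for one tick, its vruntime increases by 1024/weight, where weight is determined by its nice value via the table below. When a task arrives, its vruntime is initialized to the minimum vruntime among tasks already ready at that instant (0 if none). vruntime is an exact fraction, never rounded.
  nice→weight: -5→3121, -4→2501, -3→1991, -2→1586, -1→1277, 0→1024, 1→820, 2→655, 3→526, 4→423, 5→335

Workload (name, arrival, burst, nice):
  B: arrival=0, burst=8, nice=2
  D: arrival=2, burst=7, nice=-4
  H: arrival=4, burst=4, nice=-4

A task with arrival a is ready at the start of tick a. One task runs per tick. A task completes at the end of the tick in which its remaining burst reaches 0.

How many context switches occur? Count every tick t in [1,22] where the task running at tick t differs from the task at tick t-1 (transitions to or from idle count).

context switches = 12

t=0: vr[B=0] → run B
t=1: vr[B=1024/655] → run B
t=2: vr[B=2048/655 D=2048/655] → run B
t=3: vr[B=3072/655 D=2048/655] → run D
t=4: vr[B=3072/655 D=5792768/1638155 H=5792768/1638155] → run D
t=5: vr[B=3072/655 D=6463488/1638155 H=5792768/1638155] → run H
t=6: vr[B=3072/655 D=6463488/1638155 H=6463488/1638155] → run D
t=7: vr[B=3072/655 D=7134208/1638155 H=6463488/1638155] → run H
t=8: vr[B=3072/655 D=7134208/1638155 H=7134208/1638155] → run D
t=9: vr[B=3072/655 D=7804928/1638155 H=7134208/1638155] → run H
t=10: vr[B=3072/655 D=7804928/1638155 H=7804928/1638155] → run B
t=11: vr[B=4096/655 D=7804928/1638155 H=7804928/1638155] → run D
t=12: vr[B=4096/655 D=8475648/1638155 H=7804928/1638155] → run H
t=13: vr[B=4096/655 D=8475648/1638155] → run D
t=14: vr[B=4096/655 D=9146368/1638155] → run D
t=15: vr[B=4096/655] → run B
t=16: vr[B=1024/131] → run B
t=17: vr[B=6144/655] → run B
t=18: vr[B=7168/655] → run B
t=19: (idle)
t=20: (idle)
t=21: (idle)
t=22: (idle)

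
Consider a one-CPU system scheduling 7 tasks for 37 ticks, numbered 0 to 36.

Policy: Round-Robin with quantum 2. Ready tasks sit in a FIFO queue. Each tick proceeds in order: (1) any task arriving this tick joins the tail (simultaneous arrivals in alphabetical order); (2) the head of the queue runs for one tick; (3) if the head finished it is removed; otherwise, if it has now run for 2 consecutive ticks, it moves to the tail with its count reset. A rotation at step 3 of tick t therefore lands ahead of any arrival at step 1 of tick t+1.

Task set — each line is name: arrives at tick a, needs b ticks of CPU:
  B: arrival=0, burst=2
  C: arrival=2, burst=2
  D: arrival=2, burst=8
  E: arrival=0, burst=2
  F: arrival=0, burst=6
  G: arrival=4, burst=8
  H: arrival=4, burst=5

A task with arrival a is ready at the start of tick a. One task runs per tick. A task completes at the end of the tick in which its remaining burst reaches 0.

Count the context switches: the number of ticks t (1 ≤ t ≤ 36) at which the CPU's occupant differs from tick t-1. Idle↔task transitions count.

context switches = 17

t=0: queue=[B,E,F] q_used=0 → run B
t=1: queue=[B,E,F] q_used=1 → run B
t=2: queue=[E,F,C,D] q_used=0 → run E
t=3: queue=[E,F,C,D] q_used=1 → run E
t=4: queue=[F,C,D,G,H] q_used=0 → run F
t=5: queue=[F,C,D,G,H] q_used=1 → run F
t=6: queue=[C,D,G,H,F] q_used=0 → run C
t=7: queue=[C,D,G,H,F] q_used=1 → run C
t=8: queue=[D,G,H,F] q_used=0 → run D
t=9: queue=[D,G,H,F] q_used=1 → run D
t=10: queue=[G,H,F,D] q_used=0 → run G
t=11: queue=[G,H,F,D] q_used=1 → run G
t=12: queue=[H,F,D,G] q_used=0 → run H
t=13: queue=[H,F,D,G] q_used=1 → run H
t=14: queue=[F,D,G,H] q_used=0 → run F
t=15: queue=[F,D,G,H] q_used=1 → run F
t=16: queue=[D,G,H,F] q_used=0 → run D
t=17: queue=[D,G,H,F] q_used=1 → run D
t=18: queue=[G,H,F,D] q_used=0 → run G
t=19: queue=[G,H,F,D] q_used=1 → run G
t=20: queue=[H,F,D,G] q_used=0 → run H
t=21: queue=[H,F,D,G] q_used=1 → run H
t=22: queue=[F,D,G,H] q_used=0 → run F
t=23: queue=[F,D,G,H] q_used=1 → run F
t=24: queue=[D,G,H] q_used=0 → run D
t=25: queue=[D,G,H] q_used=1 → run D
t=26: queue=[G,H,D] q_used=0 → run G
t=27: queue=[G,H,D] q_used=1 → run G
t=28: queue=[H,D,G] q_used=0 → run H
t=29: queue=[D,G] q_used=0 → run D
t=30: queue=[D,G] q_used=1 → run D
t=31: queue=[G] q_used=0 → run G
t=32: queue=[G] q_used=1 → run G
t=33: (idle)
t=34: (idle)
t=35: (idle)
t=36: (idle)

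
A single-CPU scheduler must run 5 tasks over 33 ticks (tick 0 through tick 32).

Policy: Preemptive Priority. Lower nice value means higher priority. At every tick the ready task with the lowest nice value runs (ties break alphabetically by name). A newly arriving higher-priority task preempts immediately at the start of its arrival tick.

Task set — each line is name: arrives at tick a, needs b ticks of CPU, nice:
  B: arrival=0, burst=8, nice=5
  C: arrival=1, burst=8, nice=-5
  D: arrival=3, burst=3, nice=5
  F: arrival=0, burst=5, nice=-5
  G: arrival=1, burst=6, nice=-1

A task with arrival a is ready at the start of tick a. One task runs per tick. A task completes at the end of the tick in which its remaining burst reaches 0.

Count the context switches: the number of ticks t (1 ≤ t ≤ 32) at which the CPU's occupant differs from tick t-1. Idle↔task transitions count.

context switches = 6

t=0: ready={B,F} → run F
t=1: ready={B,C,F,G} → run C
t=2: ready={B,C,F,G} → run C
t=3: ready={B,C,D,F,G} → run C
t=4: ready={B,C,D,F,G} → run C
t=5: ready={B,C,D,F,G} → run C
t=6: ready={B,C,D,F,G} → run C
t=7: ready={B,C,D,F,G} → run C
t=8: ready={B,C,D,F,G} → run C
t=9: ready={B,D,F,G} → run F
t=10: ready={B,D,F,G} → run F
t=11: ready={B,D,F,G} → run F
t=12: ready={B,D,F,G} → run F
t=13: ready={B,D,G} → run G
t=14: ready={B,D,G} → run G
t=15: ready={B,D,G} → run G
t=16: ready={B,D,G} → run G
t=17: ready={B,D,G} → run G
t=18: ready={B,D,G} → run G
t=19: ready={B,D} → run B
t=20: ready={B,D} → run B
t=21: ready={B,D} → run B
t=22: ready={B,D} → run B
t=23: ready={B,D} → run B
t=24: ready={B,D} → run B
t=25: ready={B,D} → run B
t=26: ready={B,D} → run B
t=27: ready={D} → run D
t=28: ready={D} → run D
t=29: ready={D} → run D
t=30: (idle)
t=31: (idle)
t=32: (idle)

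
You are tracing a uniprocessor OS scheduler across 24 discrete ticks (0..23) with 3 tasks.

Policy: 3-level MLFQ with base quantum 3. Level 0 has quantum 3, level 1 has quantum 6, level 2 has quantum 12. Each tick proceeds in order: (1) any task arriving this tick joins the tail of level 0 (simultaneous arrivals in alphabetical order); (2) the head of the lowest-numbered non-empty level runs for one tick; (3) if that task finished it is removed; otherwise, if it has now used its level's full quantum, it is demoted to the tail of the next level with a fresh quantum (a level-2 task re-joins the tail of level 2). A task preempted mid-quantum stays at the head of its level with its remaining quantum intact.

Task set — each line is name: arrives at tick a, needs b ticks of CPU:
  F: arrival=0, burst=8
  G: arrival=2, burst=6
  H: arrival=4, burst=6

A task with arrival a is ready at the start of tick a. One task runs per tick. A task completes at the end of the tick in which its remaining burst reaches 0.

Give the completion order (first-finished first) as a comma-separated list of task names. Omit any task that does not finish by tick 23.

t=0: L0/L1/L2 = F/-/- → run F
t=1: L0/L1/L2 = F/-/- → run F
t=2: L0/L1/L2 = FG/-/- → run F
t=3: L0/L1/L2 = G/F/- → run G
t=4: L0/L1/L2 = GH/F/- → run G
t=5: L0/L1/L2 = GH/F/- → run G
t=6: L0/L1/L2 = H/FG/- → run H
t=7: L0/L1/L2 = H/FG/- → run H
t=8: L0/L1/L2 = H/FG/- → run H
t=9: L0/L1/L2 = -/FGH/- → run F
t=10: L0/L1/L2 = -/FGH/- → run F
t=11: L0/L1/L2 = -/FGH/- → run F
t=12: L0/L1/L2 = -/FGH/- → run F
t=13: L0/L1/L2 = -/FGH/- → run F
t=14: L0/L1/L2 = -/GH/- → run G
t=15: L0/L1/L2 = -/GH/- → run G
t=16: L0/L1/L2 = -/GH/- → run G
t=17: L0/L1/L2 = -/H/- → run H
t=18: L0/L1/L2 = -/H/- → run H
t=19: L0/L1/L2 = -/H/- → run H
t=20: (idle)
t=21: (idle)
t=22: (idle)
t=23: (idle)

completion order = F, G, H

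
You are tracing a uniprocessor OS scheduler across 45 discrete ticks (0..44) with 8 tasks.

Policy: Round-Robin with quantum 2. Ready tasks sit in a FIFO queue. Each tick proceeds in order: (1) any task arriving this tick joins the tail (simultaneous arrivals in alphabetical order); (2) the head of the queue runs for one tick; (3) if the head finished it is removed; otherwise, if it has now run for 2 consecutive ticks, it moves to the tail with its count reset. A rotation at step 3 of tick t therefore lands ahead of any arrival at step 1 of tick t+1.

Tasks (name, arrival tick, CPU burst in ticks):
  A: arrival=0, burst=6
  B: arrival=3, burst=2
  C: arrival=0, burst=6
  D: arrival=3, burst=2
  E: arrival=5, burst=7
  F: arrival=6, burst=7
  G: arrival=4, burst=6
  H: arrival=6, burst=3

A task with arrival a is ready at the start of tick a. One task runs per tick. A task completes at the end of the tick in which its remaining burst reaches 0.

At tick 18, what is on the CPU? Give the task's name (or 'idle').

running at tick 18 = F

t=0: queue=[A,C] q_used=0 → run A
t=1: queue=[A,C] q_used=1 → run A
t=2: queue=[C,A] q_used=0 → run C
t=3: queue=[C,A,B,D] q_used=1 → run C
t=4: queue=[A,B,D,C,G] q_used=0 → run A
t=5: queue=[A,B,D,C,G,E] q_used=1 → run A
t=6: queue=[B,D,C,G,E,A,F,H] q_used=0 → run B
t=7: queue=[B,D,C,G,E,A,F,H] q_used=1 → run B
t=8: queue=[D,C,G,E,A,F,H] q_used=0 → run D
t=9: queue=[D,C,G,E,A,F,H] q_used=1 → run D
t=10: queue=[C,G,E,A,F,H] q_used=0 → run C
t=11: queue=[C,G,E,A,F,H] q_used=1 → run C
t=12: queue=[G,E,A,F,H,C] q_used=0 → run G
t=13: queue=[G,E,A,F,H,C] q_used=1 → run G
t=14: queue=[E,A,F,H,C,G] q_used=0 → run E
t=15: queue=[E,A,F,H,C,G] q_used=1 → run E
t=16: queue=[A,F,H,C,G,E] q_used=0 → run A
t=17: queue=[A,F,H,C,G,E] q_used=1 → run A
t=18: queue=[F,H,C,G,E] q_used=0 → run F
t=19: queue=[F,H,C,G,E] q_used=1 → run F
t=20: queue=[H,C,G,E,F] q_used=0 → run H
t=21: queue=[H,C,G,E,F] q_used=1 → run H
t=22: queue=[C,G,E,F,H] q_used=0 → run C
t=23: queue=[C,G,E,F,H] q_used=1 → run C
t=24: queue=[G,E,F,H] q_used=0 → run G
t=25: queue=[G,E,F,H] q_used=1 → run G
t=26: queue=[E,F,H,G] q_used=0 → run E
t=27: queue=[E,F,H,G] q_used=1 → run E
t=28: queue=[F,H,G,E] q_used=0 → run F
t=29: queue=[F,H,G,E] q_used=1 → run F
t=30: queue=[H,G,E,F] q_used=0 → run H
t=31: queue=[G,E,F] q_used=0 → run G
t=32: queue=[G,E,F] q_used=1 → run G
t=33: queue=[E,F] q_used=0 → run E
t=34: queue=[E,F] q_used=1 → run E
t=35: queue=[F,E] q_used=0 → run F
t=36: queue=[F,E] q_used=1 → run F
t=37: queue=[E,F] q_used=0 → run E
t=38: queue=[F] q_used=0 → run F
t=39: (idle)
t=40: (idle)
t=41: (idle)
t=42: (idle)
t=43: (idle)
t=44: (idle)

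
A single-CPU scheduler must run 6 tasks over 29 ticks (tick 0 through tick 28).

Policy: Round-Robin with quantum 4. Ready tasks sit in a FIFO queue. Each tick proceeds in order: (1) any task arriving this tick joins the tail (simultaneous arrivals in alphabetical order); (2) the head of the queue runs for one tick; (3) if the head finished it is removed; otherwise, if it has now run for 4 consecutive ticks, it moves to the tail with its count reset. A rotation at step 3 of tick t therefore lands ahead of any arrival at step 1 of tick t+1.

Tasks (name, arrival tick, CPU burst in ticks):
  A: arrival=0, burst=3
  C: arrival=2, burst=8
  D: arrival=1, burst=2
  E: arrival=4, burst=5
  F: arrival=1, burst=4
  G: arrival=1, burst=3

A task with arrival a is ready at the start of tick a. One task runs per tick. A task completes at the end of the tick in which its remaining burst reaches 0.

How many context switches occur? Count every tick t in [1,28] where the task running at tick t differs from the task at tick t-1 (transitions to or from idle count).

t=0: queue=[A] q_used=0 → run A
t=1: queue=[A,D,F,G] q_used=1 → run A
t=2: queue=[A,D,F,G,C] q_used=2 → run A
t=3: queue=[D,F,G,C] q_used=0 → run D
t=4: queue=[D,F,G,C,E] q_used=1 → run D
t=5: queue=[F,G,C,E] q_used=0 → run F
t=6: queue=[F,G,C,E] q_used=1 → run F
t=7: queue=[F,G,C,E] q_used=2 → run F
t=8: queue=[F,G,C,E] q_used=3 → run F
t=9: queue=[G,C,E] q_used=0 → run G
t=10: queue=[G,C,E] q_used=1 → run G
t=11: queue=[G,C,E] q_used=2 → run G
t=12: queue=[C,E] q_used=0 → run C
t=13: queue=[C,E] q_used=1 → run C
t=14: queue=[C,E] q_used=2 → run C
t=15: queue=[C,E] q_used=3 → run C
t=16: queue=[E,C] q_used=0 → run E
t=17: queue=[E,C] q_used=1 → run E
t=18: queue=[E,C] q_used=2 → run E
t=19: queue=[E,C] q_used=3 → run E
t=20: queue=[C,E] q_used=0 → run C
t=21: queue=[C,E] q_used=1 → run C
t=22: queue=[C,E] q_used=2 → run C
t=23: queue=[C,E] q_used=3 → run C
t=24: queue=[E] q_used=0 → run E
t=25: (idle)
t=26: (idle)
t=27: (idle)
t=28: (idle)

context switches = 8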